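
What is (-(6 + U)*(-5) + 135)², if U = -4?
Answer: 21025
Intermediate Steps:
(-(6 + U)*(-5) + 135)² = (-(6 - 4)*(-5) + 135)² = (-2*(-5) + 135)² = (-1*(-10) + 135)² = (10 + 135)² = 145² = 21025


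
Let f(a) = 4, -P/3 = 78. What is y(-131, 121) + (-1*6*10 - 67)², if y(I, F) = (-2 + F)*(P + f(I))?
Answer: -11241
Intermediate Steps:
P = -234 (P = -3*78 = -234)
y(I, F) = 460 - 230*F (y(I, F) = (-2 + F)*(-234 + 4) = (-2 + F)*(-230) = 460 - 230*F)
y(-131, 121) + (-1*6*10 - 67)² = (460 - 230*121) + (-1*6*10 - 67)² = (460 - 27830) + (-6*10 - 67)² = -27370 + (-60 - 67)² = -27370 + (-127)² = -27370 + 16129 = -11241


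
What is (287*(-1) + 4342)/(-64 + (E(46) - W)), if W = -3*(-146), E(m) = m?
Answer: -4055/456 ≈ -8.8925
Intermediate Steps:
W = 438
(287*(-1) + 4342)/(-64 + (E(46) - W)) = (287*(-1) + 4342)/(-64 + (46 - 1*438)) = (-287 + 4342)/(-64 + (46 - 438)) = 4055/(-64 - 392) = 4055/(-456) = 4055*(-1/456) = -4055/456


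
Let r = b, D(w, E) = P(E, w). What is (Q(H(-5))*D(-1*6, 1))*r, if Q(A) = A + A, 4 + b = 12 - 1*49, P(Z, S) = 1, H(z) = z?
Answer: 410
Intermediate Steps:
D(w, E) = 1
b = -41 (b = -4 + (12 - 1*49) = -4 + (12 - 49) = -4 - 37 = -41)
Q(A) = 2*A
r = -41
(Q(H(-5))*D(-1*6, 1))*r = ((2*(-5))*1)*(-41) = -10*1*(-41) = -10*(-41) = 410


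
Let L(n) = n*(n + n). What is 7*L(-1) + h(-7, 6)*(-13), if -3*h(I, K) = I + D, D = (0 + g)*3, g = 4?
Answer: 107/3 ≈ 35.667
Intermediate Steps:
L(n) = 2*n² (L(n) = n*(2*n) = 2*n²)
D = 12 (D = (0 + 4)*3 = 4*3 = 12)
h(I, K) = -4 - I/3 (h(I, K) = -(I + 12)/3 = -(12 + I)/3 = -4 - I/3)
7*L(-1) + h(-7, 6)*(-13) = 7*(2*(-1)²) + (-4 - ⅓*(-7))*(-13) = 7*(2*1) + (-4 + 7/3)*(-13) = 7*2 - 5/3*(-13) = 14 + 65/3 = 107/3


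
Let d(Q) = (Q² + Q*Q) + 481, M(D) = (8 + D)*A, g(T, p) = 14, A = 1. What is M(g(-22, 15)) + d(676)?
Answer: 914455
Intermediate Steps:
M(D) = 8 + D (M(D) = (8 + D)*1 = 8 + D)
d(Q) = 481 + 2*Q² (d(Q) = (Q² + Q²) + 481 = 2*Q² + 481 = 481 + 2*Q²)
M(g(-22, 15)) + d(676) = (8 + 14) + (481 + 2*676²) = 22 + (481 + 2*456976) = 22 + (481 + 913952) = 22 + 914433 = 914455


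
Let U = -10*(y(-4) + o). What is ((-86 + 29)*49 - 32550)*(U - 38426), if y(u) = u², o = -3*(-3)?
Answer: 1366925868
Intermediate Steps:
o = 9
U = -250 (U = -10*((-4)² + 9) = -10*(16 + 9) = -10*25 = -250)
((-86 + 29)*49 - 32550)*(U - 38426) = ((-86 + 29)*49 - 32550)*(-250 - 38426) = (-57*49 - 32550)*(-38676) = (-2793 - 32550)*(-38676) = -35343*(-38676) = 1366925868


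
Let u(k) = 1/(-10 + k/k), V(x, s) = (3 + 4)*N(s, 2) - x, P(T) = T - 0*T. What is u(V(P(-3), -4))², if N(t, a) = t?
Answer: 1/81 ≈ 0.012346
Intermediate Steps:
P(T) = T (P(T) = T - 1*0 = T + 0 = T)
V(x, s) = -x + 7*s (V(x, s) = (3 + 4)*s - x = 7*s - x = -x + 7*s)
u(k) = -⅑ (u(k) = 1/(-10 + 1) = 1/(-9) = -⅑)
u(V(P(-3), -4))² = (-⅑)² = 1/81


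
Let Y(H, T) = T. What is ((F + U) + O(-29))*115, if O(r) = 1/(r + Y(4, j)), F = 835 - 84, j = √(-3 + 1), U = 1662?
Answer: 233924950/843 - 115*I*√2/843 ≈ 2.7749e+5 - 0.19292*I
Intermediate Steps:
j = I*√2 (j = √(-2) = I*√2 ≈ 1.4142*I)
F = 751
O(r) = 1/(r + I*√2)
((F + U) + O(-29))*115 = ((751 + 1662) + 1/(-29 + I*√2))*115 = (2413 + 1/(-29 + I*√2))*115 = 277495 + 115/(-29 + I*√2)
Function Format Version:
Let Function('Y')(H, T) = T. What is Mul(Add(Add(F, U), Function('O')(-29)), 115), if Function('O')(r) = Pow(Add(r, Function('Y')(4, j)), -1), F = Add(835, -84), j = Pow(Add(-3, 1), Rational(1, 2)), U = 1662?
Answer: Add(Rational(233924950, 843), Mul(Rational(-115, 843), I, Pow(2, Rational(1, 2)))) ≈ Add(2.7749e+5, Mul(-0.19292, I))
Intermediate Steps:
j = Mul(I, Pow(2, Rational(1, 2))) (j = Pow(-2, Rational(1, 2)) = Mul(I, Pow(2, Rational(1, 2))) ≈ Mul(1.4142, I))
F = 751
Function('O')(r) = Pow(Add(r, Mul(I, Pow(2, Rational(1, 2)))), -1)
Mul(Add(Add(F, U), Function('O')(-29)), 115) = Mul(Add(Add(751, 1662), Pow(Add(-29, Mul(I, Pow(2, Rational(1, 2)))), -1)), 115) = Mul(Add(2413, Pow(Add(-29, Mul(I, Pow(2, Rational(1, 2)))), -1)), 115) = Add(277495, Mul(115, Pow(Add(-29, Mul(I, Pow(2, Rational(1, 2)))), -1)))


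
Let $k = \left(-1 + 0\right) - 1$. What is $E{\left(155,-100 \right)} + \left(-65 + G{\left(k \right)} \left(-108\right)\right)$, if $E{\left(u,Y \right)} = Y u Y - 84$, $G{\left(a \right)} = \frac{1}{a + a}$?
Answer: $1549878$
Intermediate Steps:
$k = -2$ ($k = -1 - 1 = -2$)
$G{\left(a \right)} = \frac{1}{2 a}$
$E{\left(u,Y \right)} = -84 + u Y^{2}$ ($E{\left(u,Y \right)} = u Y^{2} - 84 = -84 + u Y^{2}$)
$E{\left(155,-100 \right)} + \left(-65 + G{\left(k \right)} \left(-108\right)\right) = \left(-84 + 155 \left(-100\right)^{2}\right) - \left(65 - \frac{1}{2 \left(-2\right)} \left(-108\right)\right) = \left(-84 + 155 \cdot 10000\right) - \left(65 - \frac{1}{2} \left(- \frac{1}{2}\right) \left(-108\right)\right) = \left(-84 + 1550000\right) - 38 = 1549916 + \left(-65 + 27\right) = 1549916 - 38 = 1549878$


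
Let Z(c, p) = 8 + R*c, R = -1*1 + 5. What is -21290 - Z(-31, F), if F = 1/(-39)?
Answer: -21174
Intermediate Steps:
F = -1/39 ≈ -0.025641
R = 4 (R = -1 + 5 = 4)
Z(c, p) = 8 + 4*c
-21290 - Z(-31, F) = -21290 - (8 + 4*(-31)) = -21290 - (8 - 124) = -21290 - 1*(-116) = -21290 + 116 = -21174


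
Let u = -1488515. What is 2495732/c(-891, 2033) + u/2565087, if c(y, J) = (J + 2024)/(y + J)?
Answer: 1044402138344539/1486651137 ≈ 7.0252e+5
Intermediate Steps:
c(y, J) = (2024 + J)/(J + y)
2495732/c(-891, 2033) + u/2565087 = 2495732/(((2024 + 2033)/(2033 - 891))) - 1488515/2565087 = 2495732/((4057/1142)) - 1488515*1/2565087 = 2495732/(((1/1142)*4057)) - 212645/366441 = 2495732/(4057/1142) - 212645/366441 = 2495732*(1142/4057) - 212645/366441 = 2850125944/4057 - 212645/366441 = 1044402138344539/1486651137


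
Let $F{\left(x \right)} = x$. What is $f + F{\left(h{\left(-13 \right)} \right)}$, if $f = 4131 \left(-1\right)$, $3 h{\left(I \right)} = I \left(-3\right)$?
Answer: $-4118$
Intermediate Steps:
$h{\left(I \right)} = - I$ ($h{\left(I \right)} = \frac{I \left(-3\right)}{3} = \frac{\left(-3\right) I}{3} = - I$)
$f = -4131$
$f + F{\left(h{\left(-13 \right)} \right)} = -4131 - -13 = -4131 + 13 = -4118$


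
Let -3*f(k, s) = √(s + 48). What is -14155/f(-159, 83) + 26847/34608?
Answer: 8949/11536 + 42465*√131/131 ≈ 3711.0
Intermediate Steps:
f(k, s) = -√(48 + s)/3 (f(k, s) = -√(s + 48)/3 = -√(48 + s)/3)
-14155/f(-159, 83) + 26847/34608 = -14155*(-3/√(48 + 83)) + 26847/34608 = -14155*(-3*√131/131) + 26847*(1/34608) = -(-42465)*√131/131 + 8949/11536 = 42465*√131/131 + 8949/11536 = 8949/11536 + 42465*√131/131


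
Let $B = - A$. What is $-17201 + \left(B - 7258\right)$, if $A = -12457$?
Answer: $-12002$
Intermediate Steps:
$B = 12457$ ($B = \left(-1\right) \left(-12457\right) = 12457$)
$-17201 + \left(B - 7258\right) = -17201 + \left(12457 - 7258\right) = -17201 + 5199 = -12002$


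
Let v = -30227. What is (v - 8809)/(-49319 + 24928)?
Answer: 39036/24391 ≈ 1.6004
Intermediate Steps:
(v - 8809)/(-49319 + 24928) = (-30227 - 8809)/(-49319 + 24928) = -39036/(-24391) = -39036*(-1/24391) = 39036/24391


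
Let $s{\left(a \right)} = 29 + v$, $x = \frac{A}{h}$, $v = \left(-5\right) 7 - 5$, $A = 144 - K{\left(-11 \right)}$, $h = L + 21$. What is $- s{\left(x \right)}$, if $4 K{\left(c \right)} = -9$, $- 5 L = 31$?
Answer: $11$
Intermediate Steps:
$L = - \frac{31}{5}$ ($L = \left(- \frac{1}{5}\right) 31 = - \frac{31}{5} \approx -6.2$)
$K{\left(c \right)} = - \frac{9}{4}$ ($K{\left(c \right)} = \frac{1}{4} \left(-9\right) = - \frac{9}{4}$)
$h = \frac{74}{5}$ ($h = - \frac{31}{5} + 21 = \frac{74}{5} \approx 14.8$)
$A = \frac{585}{4}$ ($A = 144 - - \frac{9}{4} = 144 + \frac{9}{4} = \frac{585}{4} \approx 146.25$)
$v = -40$ ($v = -35 - 5 = -40$)
$x = \frac{2925}{296}$ ($x = \frac{585}{4 \cdot \frac{74}{5}} = \frac{585}{4} \cdot \frac{5}{74} = \frac{2925}{296} \approx 9.8818$)
$s{\left(a \right)} = -11$ ($s{\left(a \right)} = 29 - 40 = -11$)
$- s{\left(x \right)} = \left(-1\right) \left(-11\right) = 11$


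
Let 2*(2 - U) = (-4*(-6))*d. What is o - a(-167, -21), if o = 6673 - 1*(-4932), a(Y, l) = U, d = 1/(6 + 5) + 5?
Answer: 128305/11 ≈ 11664.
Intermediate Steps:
d = 56/11 (d = 1/11 + 5 = 56/11 ≈ 5.0909)
U = -650/11 (U = 2 - (-4*(-6))*56/(2*11) = 2 - 12*56/11 = 2 - ½*1344/11 = 2 - 672/11 = -650/11 ≈ -59.091)
a(Y, l) = -650/11
o = 11605 (o = 6673 + 4932 = 11605)
o - a(-167, -21) = 11605 - 1*(-650/11) = 11605 + 650/11 = 128305/11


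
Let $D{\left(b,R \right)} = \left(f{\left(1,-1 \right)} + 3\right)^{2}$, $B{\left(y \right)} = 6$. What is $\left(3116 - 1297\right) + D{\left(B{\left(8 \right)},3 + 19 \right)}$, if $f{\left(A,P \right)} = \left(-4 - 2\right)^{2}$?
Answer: $3340$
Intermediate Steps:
$f{\left(A,P \right)} = 36$ ($f{\left(A,P \right)} = \left(-6\right)^{2} = 36$)
$D{\left(b,R \right)} = 1521$ ($D{\left(b,R \right)} = \left(36 + 3\right)^{2} = 39^{2} = 1521$)
$\left(3116 - 1297\right) + D{\left(B{\left(8 \right)},3 + 19 \right)} = \left(3116 - 1297\right) + 1521 = 1819 + 1521 = 3340$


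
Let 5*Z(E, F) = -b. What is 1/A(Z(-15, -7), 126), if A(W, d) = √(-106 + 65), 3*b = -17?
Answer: -I*√41/41 ≈ -0.15617*I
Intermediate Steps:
b = -17/3 (b = (⅓)*(-17) = -17/3 ≈ -5.6667)
Z(E, F) = 17/15 (Z(E, F) = (-1*(-17/3))/5 = (⅕)*(17/3) = 17/15)
A(W, d) = I*√41 (A(W, d) = √(-41) = I*√41)
1/A(Z(-15, -7), 126) = 1/(I*√41) = -I*√41/41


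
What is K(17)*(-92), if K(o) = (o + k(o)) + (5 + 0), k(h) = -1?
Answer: -1932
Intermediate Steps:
K(o) = 4 + o (K(o) = (o - 1) + (5 + 0) = (-1 + o) + 5 = 4 + o)
K(17)*(-92) = (4 + 17)*(-92) = 21*(-92) = -1932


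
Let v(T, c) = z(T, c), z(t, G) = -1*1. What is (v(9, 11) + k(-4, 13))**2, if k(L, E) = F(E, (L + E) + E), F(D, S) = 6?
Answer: 25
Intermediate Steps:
z(t, G) = -1
k(L, E) = 6
v(T, c) = -1
(v(9, 11) + k(-4, 13))**2 = (-1 + 6)**2 = 5**2 = 25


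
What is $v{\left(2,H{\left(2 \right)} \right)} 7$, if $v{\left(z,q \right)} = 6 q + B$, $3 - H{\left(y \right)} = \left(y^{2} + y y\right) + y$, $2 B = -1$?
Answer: $- \frac{595}{2} \approx -297.5$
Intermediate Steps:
$B = - \frac{1}{2}$ ($B = \frac{1}{2} \left(-1\right) = - \frac{1}{2} \approx -0.5$)
$H{\left(y \right)} = 3 - y - 2 y^{2}$ ($H{\left(y \right)} = 3 - \left(\left(y^{2} + y y\right) + y\right) = 3 - \left(\left(y^{2} + y^{2}\right) + y\right) = 3 - \left(2 y^{2} + y\right) = 3 - \left(y + 2 y^{2}\right) = 3 - y - 2 y^{2}$)
$v{\left(z,q \right)} = - \frac{1}{2} + 6 q$ ($v{\left(z,q \right)} = 6 q - \frac{1}{2} = - \frac{1}{2} + 6 q$)
$v{\left(2,H{\left(2 \right)} \right)} 7 = \left(- \frac{1}{2} + 6 \left(3 - 2 - 2 \cdot 2^{2}\right)\right) 7 = \left(- \frac{1}{2} + 6 \left(3 - 2 - 8\right)\right) 7 = \left(- \frac{1}{2} + 6 \left(-7\right)\right) 7 = \left(- \frac{1}{2} - 42\right) 7 = \left(- \frac{85}{2}\right) 7 = - \frac{595}{2}$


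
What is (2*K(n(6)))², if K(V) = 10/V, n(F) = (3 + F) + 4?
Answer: 400/169 ≈ 2.3669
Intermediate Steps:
n(F) = 7 + F
(2*K(n(6)))² = (2*(10/(7 + 6)))² = (2*(10/13))² = (20/13)² = 400/169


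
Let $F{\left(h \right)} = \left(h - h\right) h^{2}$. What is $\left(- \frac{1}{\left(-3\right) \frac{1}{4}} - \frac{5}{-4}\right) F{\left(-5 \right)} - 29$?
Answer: $-29$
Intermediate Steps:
$F{\left(h \right)} = 0$ ($F{\left(h \right)} = 0 h^{2} = 0$)
$\left(- \frac{1}{\left(-3\right) \frac{1}{4}} - \frac{5}{-4}\right) F{\left(-5 \right)} - 29 = \left(- \frac{1}{\left(-3\right) \frac{1}{4}} - \frac{5}{-4}\right) 0 - 29 = \left(- \frac{1}{\left(-3\right) \frac{1}{4}} - - \frac{5}{4}\right) 0 - 29 = \left(- \frac{1}{- \frac{3}{4}} + \frac{5}{4}\right) 0 - 29 = \left(\left(-1\right) \left(- \frac{4}{3}\right) + \frac{5}{4}\right) 0 - 29 = \left(\frac{4}{3} + \frac{5}{4}\right) 0 - 29 = \frac{31}{12} \cdot 0 - 29 = 0 - 29 = -29$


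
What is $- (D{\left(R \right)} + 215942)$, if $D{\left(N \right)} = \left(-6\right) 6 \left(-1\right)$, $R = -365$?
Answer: $-215978$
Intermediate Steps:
$D{\left(N \right)} = 36$ ($D{\left(N \right)} = \left(-36\right) \left(-1\right) = 36$)
$- (D{\left(R \right)} + 215942) = - (36 + 215942) = \left(-1\right) 215978 = -215978$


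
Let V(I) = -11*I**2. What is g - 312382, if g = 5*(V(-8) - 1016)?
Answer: -320982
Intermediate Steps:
g = -8600 (g = 5*(-11*(-8)**2 - 1016) = 5*(-11*64 - 1016) = 5*(-704 - 1016) = 5*(-1720) = -8600)
g - 312382 = -8600 - 312382 = -320982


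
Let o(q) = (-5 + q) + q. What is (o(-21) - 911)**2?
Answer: 917764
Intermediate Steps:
o(q) = -5 + 2*q
(o(-21) - 911)**2 = ((-5 + 2*(-21)) - 911)**2 = ((-5 - 42) - 911)**2 = (-47 - 911)**2 = (-958)**2 = 917764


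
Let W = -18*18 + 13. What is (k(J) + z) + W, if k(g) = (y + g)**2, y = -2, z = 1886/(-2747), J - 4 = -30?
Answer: 31645/67 ≈ 472.31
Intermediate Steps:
J = -26 (J = 4 - 30 = -26)
z = -46/67 (z = 1886*(-1/2747) = -46/67 ≈ -0.68657)
W = -311 (W = -324 + 13 = -311)
k(g) = (-2 + g)**2
(k(J) + z) + W = ((-2 - 26)**2 - 46/67) - 311 = ((-28)**2 - 46/67) - 311 = (784 - 46/67) - 311 = 52482/67 - 311 = 31645/67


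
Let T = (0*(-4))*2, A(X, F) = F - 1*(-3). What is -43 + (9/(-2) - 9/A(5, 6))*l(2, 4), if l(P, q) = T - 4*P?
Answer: 1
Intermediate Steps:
A(X, F) = 3 + F (A(X, F) = F + 3 = 3 + F)
T = 0 (T = 0*2 = 0)
l(P, q) = -4*P (l(P, q) = 0 - 4*P = -4*P)
-43 + (9/(-2) - 9/A(5, 6))*l(2, 4) = -43 + (9/(-2) - 9/(3 + 6))*(-4*2) = -43 + (9*(-½) - 9/9)*(-8) = -43 + (-9/2 - 9*⅑)*(-8) = -43 + (-9/2 - 1)*(-8) = -43 - 11/2*(-8) = -43 + 44 = 1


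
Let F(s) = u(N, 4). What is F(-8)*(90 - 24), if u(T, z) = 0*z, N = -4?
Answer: 0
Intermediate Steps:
u(T, z) = 0
F(s) = 0
F(-8)*(90 - 24) = 0*(90 - 24) = 0*66 = 0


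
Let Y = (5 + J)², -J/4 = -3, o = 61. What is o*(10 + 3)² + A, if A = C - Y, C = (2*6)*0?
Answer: 10020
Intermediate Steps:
J = 12 (J = -4*(-3) = 12)
C = 0 (C = 12*0 = 0)
Y = 289 (Y = (5 + 12)² = 17² = 289)
A = -289 (A = 0 - 1*289 = 0 - 289 = -289)
o*(10 + 3)² + A = 61*(10 + 3)² - 289 = 61*13² - 289 = 61*169 - 289 = 10309 - 289 = 10020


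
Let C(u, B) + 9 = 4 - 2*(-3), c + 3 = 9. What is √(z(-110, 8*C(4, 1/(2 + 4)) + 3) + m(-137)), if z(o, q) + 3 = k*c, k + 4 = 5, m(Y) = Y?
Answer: I*√134 ≈ 11.576*I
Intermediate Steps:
c = 6 (c = -3 + 9 = 6)
k = 1 (k = -4 + 5 = 1)
C(u, B) = 1 (C(u, B) = -9 + (4 - 2*(-3)) = -9 + (4 + 6) = -9 + 10 = 1)
z(o, q) = 3 (z(o, q) = -3 + 1*6 = -3 + 6 = 3)
√(z(-110, 8*C(4, 1/(2 + 4)) + 3) + m(-137)) = √(3 - 137) = √(-134) = I*√134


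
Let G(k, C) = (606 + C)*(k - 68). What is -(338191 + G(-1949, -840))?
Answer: -810169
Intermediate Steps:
G(k, C) = (-68 + k)*(606 + C) (G(k, C) = (606 + C)*(-68 + k) = (-68 + k)*(606 + C))
-(338191 + G(-1949, -840)) = -(338191 + (-41208 - 68*(-840) + 606*(-1949) - 840*(-1949))) = -(338191 + (-41208 + 57120 - 1181094 + 1637160)) = -(338191 + 471978) = -1*810169 = -810169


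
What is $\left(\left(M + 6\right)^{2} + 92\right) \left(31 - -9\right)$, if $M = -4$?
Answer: $3840$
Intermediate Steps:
$\left(\left(M + 6\right)^{2} + 92\right) \left(31 - -9\right) = \left(\left(-4 + 6\right)^{2} + 92\right) \left(31 - -9\right) = \left(2^{2} + 92\right) \left(31 + 9\right) = \left(4 + 92\right) 40 = 96 \cdot 40 = 3840$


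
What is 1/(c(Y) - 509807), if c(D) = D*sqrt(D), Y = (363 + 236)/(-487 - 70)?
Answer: -88099081352251/44913528367161947356 + 333643*I*sqrt(333643)/44913528367161947356 ≈ -1.9615e-6 + 4.2909e-12*I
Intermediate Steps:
Y = -599/557 (Y = 599/(-557) = 599*(-1/557) = -599/557 ≈ -1.0754)
c(D) = D**(3/2)
1/(c(Y) - 509807) = 1/((-599/557)**(3/2) - 509807) = 1/(-599*I*sqrt(333643)/310249 - 509807) = 1/(-509807 - 599*I*sqrt(333643)/310249)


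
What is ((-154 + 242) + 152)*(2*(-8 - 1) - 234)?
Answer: -60480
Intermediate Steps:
((-154 + 242) + 152)*(2*(-8 - 1) - 234) = (88 + 152)*(2*(-9) - 234) = 240*(-18 - 234) = 240*(-252) = -60480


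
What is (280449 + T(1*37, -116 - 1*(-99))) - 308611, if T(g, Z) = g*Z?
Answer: -28791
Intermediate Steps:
T(g, Z) = Z*g
(280449 + T(1*37, -116 - 1*(-99))) - 308611 = (280449 + (-116 - 1*(-99))*(1*37)) - 308611 = (280449 + (-116 + 99)*37) - 308611 = (280449 - 17*37) - 308611 = (280449 - 629) - 308611 = 279820 - 308611 = -28791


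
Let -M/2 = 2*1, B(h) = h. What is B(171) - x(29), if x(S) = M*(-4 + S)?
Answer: 271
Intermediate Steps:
M = -4 ≈ -4.0000
x(S) = 16 - 4*S (x(S) = -4*(-4 + S) = 16 - 4*S)
B(171) - x(29) = 171 - (16 - 4*29) = 171 - (16 - 116) = 171 - 1*(-100) = 171 + 100 = 271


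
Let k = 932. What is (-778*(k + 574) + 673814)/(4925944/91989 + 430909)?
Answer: -45797091606/39643813945 ≈ -1.1552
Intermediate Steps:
(-778*(k + 574) + 673814)/(4925944/91989 + 430909) = (-778*(932 + 574) + 673814)/(4925944/91989 + 430909) = (-778*1506 + 673814)/(4925944*(1/91989) + 430909) = (-1171668 + 673814)/(4925944/91989 + 430909) = -497854/39643813945/91989 = -497854*91989/39643813945 = -45797091606/39643813945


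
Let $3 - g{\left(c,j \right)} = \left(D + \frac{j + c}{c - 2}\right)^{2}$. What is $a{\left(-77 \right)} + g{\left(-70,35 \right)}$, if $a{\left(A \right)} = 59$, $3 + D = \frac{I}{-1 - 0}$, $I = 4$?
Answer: $\frac{101447}{5184} \approx 19.569$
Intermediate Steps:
$D = -7$ ($D = -3 + \frac{4}{-1 - 0} = -3 + \frac{4}{-1 + 0} = -3 + \frac{4}{-1} = -3 + 4 \left(-1\right) = -3 - 4 = -7$)
$g{\left(c,j \right)} = 3 - \left(-7 + \frac{c + j}{-2 + c}\right)^{2}$ ($g{\left(c,j \right)} = 3 - \left(-7 + \frac{j + c}{c - 2}\right)^{2} = 3 - \left(-7 + \frac{c + j}{-2 + c}\right)^{2}$)
$a{\left(-77 \right)} + g{\left(-70,35 \right)} = 59 + \left(3 - \frac{\left(14 + 35 - -420\right)^{2}}{\left(-2 - 70\right)^{2}}\right) = 59 + \left(3 - \frac{\left(14 + 35 + 420\right)^{2}}{5184}\right) = 59 + \left(3 - \frac{469^{2}}{5184}\right) = 59 + \left(3 - \frac{1}{5184} \cdot 219961\right) = 59 + \left(3 - \frac{219961}{5184}\right) = 59 - \frac{204409}{5184} = \frac{101447}{5184}$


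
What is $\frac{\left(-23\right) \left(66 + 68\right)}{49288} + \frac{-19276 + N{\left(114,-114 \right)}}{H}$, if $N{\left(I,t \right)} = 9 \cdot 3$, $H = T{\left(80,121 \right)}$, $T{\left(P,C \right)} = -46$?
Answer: $\frac{237150735}{566812} \approx 418.39$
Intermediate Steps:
$H = -46$
$N{\left(I,t \right)} = 27$
$\frac{\left(-23\right) \left(66 + 68\right)}{49288} + \frac{-19276 + N{\left(114,-114 \right)}}{H} = \frac{\left(-23\right) \left(66 + 68\right)}{49288} + \frac{-19276 + 27}{-46} = \left(-23\right) 134 \cdot \frac{1}{49288} - - \frac{19249}{46} = \left(-3082\right) \frac{1}{49288} + \frac{19249}{46} = - \frac{1541}{24644} + \frac{19249}{46} = \frac{237150735}{566812}$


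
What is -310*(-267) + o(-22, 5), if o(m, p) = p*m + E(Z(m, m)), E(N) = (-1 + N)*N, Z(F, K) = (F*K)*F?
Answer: 113473212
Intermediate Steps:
Z(F, K) = K*F²
E(N) = N*(-1 + N)
o(m, p) = m*p + m³*(-1 + m³) (o(m, p) = p*m + (m*m²)*(-1 + m*m²) = m*p + m³*(-1 + m³))
-310*(-267) + o(-22, 5) = -310*(-267) - 22*(5 + (-22)⁵ - 1*(-22)²) = 82770 - 22*(5 - 5153632 - 1*484) = 82770 - 22*(5 - 5153632 - 484) = 82770 - 22*(-5154111) = 82770 + 113390442 = 113473212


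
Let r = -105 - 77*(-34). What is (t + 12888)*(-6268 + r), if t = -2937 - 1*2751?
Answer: -27036000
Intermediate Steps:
r = 2513 (r = -105 + 2618 = 2513)
t = -5688 (t = -2937 - 2751 = -5688)
(t + 12888)*(-6268 + r) = (-5688 + 12888)*(-6268 + 2513) = 7200*(-3755) = -27036000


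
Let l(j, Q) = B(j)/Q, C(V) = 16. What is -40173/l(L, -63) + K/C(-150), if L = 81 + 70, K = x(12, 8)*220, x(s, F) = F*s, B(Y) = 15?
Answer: 850233/5 ≈ 1.7005e+5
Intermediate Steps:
K = 21120 (K = (8*12)*220 = 96*220 = 21120)
L = 151
l(j, Q) = 15/Q
-40173/l(L, -63) + K/C(-150) = -40173/(15/(-63)) + 21120/16 = -40173/(15*(-1/63)) + 21120*(1/16) = -40173/(-5/21) + 1320 = -40173*(-21/5) + 1320 = 843633/5 + 1320 = 850233/5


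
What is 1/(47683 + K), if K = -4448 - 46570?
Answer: -1/3335 ≈ -0.00029985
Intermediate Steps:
K = -51018
1/(47683 + K) = 1/(47683 - 51018) = 1/(-3335) = -1/3335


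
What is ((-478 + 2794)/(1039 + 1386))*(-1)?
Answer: -2316/2425 ≈ -0.95505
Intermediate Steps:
((-478 + 2794)/(1039 + 1386))*(-1) = (2316/2425)*(-1) = -2316/2425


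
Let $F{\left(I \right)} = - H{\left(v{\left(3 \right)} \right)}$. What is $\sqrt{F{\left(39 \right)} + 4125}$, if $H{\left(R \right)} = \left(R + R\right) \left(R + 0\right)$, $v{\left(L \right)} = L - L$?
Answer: $5 \sqrt{165} \approx 64.226$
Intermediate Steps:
$v{\left(L \right)} = 0$
$H{\left(R \right)} = 2 R^{2}$ ($H{\left(R \right)} = 2 R R = 2 R^{2}$)
$F{\left(I \right)} = 0$ ($F{\left(I \right)} = - 2 \cdot 0^{2} = - 2 \cdot 0 = \left(-1\right) 0 = 0$)
$\sqrt{F{\left(39 \right)} + 4125} = \sqrt{0 + 4125} = \sqrt{4125} = 5 \sqrt{165}$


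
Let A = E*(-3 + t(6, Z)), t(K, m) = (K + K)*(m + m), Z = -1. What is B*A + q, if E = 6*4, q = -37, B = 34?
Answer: -22069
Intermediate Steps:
t(K, m) = 4*K*m (t(K, m) = (2*K)*(2*m) = 4*K*m)
E = 24
A = -648 (A = 24*(-3 + 4*6*(-1)) = 24*(-3 - 24) = 24*(-27) = -648)
B*A + q = 34*(-648) - 37 = -22032 - 37 = -22069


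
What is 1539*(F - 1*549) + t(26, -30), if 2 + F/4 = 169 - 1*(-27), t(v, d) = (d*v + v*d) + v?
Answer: 347819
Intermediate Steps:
t(v, d) = v + 2*d*v (t(v, d) = (d*v + d*v) + v = 2*d*v + v = v + 2*d*v)
F = 776 (F = -8 + 4*(169 - 1*(-27)) = -8 + 4*(169 + 27) = -8 + 4*196 = -8 + 784 = 776)
1539*(F - 1*549) + t(26, -30) = 1539*(776 - 1*549) + 26*(1 + 2*(-30)) = 1539*(776 - 549) + 26*(1 - 60) = 1539*227 + 26*(-59) = 349353 - 1534 = 347819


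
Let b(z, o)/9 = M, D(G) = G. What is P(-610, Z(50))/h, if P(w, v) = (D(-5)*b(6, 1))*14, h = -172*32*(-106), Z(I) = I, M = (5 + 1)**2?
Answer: -2835/72928 ≈ -0.038874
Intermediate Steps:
M = 36 (M = 6**2 = 36)
b(z, o) = 324 (b(z, o) = 9*36 = 324)
h = 583424 (h = -5504*(-106) = 583424)
P(w, v) = -22680 (P(w, v) = -5*324*14 = -1620*14 = -22680)
P(-610, Z(50))/h = -22680/583424 = -22680*1/583424 = -2835/72928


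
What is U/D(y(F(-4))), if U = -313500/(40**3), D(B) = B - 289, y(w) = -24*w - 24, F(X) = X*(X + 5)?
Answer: 627/27776 ≈ 0.022573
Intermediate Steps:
F(X) = X*(5 + X)
y(w) = -24 - 24*w
D(B) = -289 + B
U = -627/128 (U = -313500/64000 = -313500*1/64000 = -627/128 ≈ -4.8984)
U/D(y(F(-4))) = -627/(128*(-289 + (-24 - (-96)*(5 - 4)))) = -627/(128*(-289 + (-24 - (-96)))) = -627/(128*(-289 + (-24 - 24*(-4)))) = -627/(128*(-289 + (-24 + 96))) = -627/(128*(-289 + 72)) = -627/128/(-217) = -627/128*(-1/217) = 627/27776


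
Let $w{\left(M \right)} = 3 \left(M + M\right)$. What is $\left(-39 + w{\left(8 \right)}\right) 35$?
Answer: $315$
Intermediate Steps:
$w{\left(M \right)} = 6 M$ ($w{\left(M \right)} = 3 \cdot 2 M = 6 M$)
$\left(-39 + w{\left(8 \right)}\right) 35 = \left(-39 + 6 \cdot 8\right) 35 = \left(-39 + 48\right) 35 = 9 \cdot 35 = 315$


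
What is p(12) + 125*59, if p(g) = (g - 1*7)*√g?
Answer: 7375 + 10*√3 ≈ 7392.3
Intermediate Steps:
p(g) = √g*(-7 + g) (p(g) = (g - 7)*√g = (-7 + g)*√g = √g*(-7 + g))
p(12) + 125*59 = √12*(-7 + 12) + 125*59 = (2*√3)*5 + 7375 = 10*√3 + 7375 = 7375 + 10*√3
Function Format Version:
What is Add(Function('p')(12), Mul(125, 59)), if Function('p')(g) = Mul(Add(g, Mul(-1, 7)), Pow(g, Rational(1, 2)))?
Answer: Add(7375, Mul(10, Pow(3, Rational(1, 2)))) ≈ 7392.3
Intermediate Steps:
Function('p')(g) = Mul(Pow(g, Rational(1, 2)), Add(-7, g)) (Function('p')(g) = Mul(Add(g, -7), Pow(g, Rational(1, 2))) = Mul(Add(-7, g), Pow(g, Rational(1, 2))) = Mul(Pow(g, Rational(1, 2)), Add(-7, g)))
Add(Function('p')(12), Mul(125, 59)) = Add(Mul(Pow(12, Rational(1, 2)), Add(-7, 12)), Mul(125, 59)) = Add(Mul(Mul(2, Pow(3, Rational(1, 2))), 5), 7375) = Add(Mul(10, Pow(3, Rational(1, 2))), 7375) = Add(7375, Mul(10, Pow(3, Rational(1, 2))))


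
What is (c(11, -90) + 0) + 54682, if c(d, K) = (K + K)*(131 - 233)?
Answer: 73042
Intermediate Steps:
c(d, K) = -204*K (c(d, K) = (2*K)*(-102) = -204*K)
(c(11, -90) + 0) + 54682 = (-204*(-90) + 0) + 54682 = (18360 + 0) + 54682 = 18360 + 54682 = 73042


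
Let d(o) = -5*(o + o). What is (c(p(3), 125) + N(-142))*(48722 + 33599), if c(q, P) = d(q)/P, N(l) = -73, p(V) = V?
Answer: -150729751/25 ≈ -6.0292e+6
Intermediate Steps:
d(o) = -10*o
c(q, P) = -10*q/P (c(q, P) = (-10*q)/P = -10*q/P)
(c(p(3), 125) + N(-142))*(48722 + 33599) = (-10*3/125 - 73)*(48722 + 33599) = (-10*3*1/125 - 73)*82321 = (-6/25 - 73)*82321 = -1831/25*82321 = -150729751/25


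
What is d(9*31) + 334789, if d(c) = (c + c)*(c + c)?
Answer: 646153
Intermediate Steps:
d(c) = 4*c² (d(c) = (2*c)*(2*c) = 4*c²)
d(9*31) + 334789 = 4*(9*31)² + 334789 = 4*279² + 334789 = 4*77841 + 334789 = 311364 + 334789 = 646153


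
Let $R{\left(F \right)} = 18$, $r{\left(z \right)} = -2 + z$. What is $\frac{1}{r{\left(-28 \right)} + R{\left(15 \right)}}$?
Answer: $- \frac{1}{12} \approx -0.083333$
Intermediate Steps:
$\frac{1}{r{\left(-28 \right)} + R{\left(15 \right)}} = \frac{1}{\left(-2 - 28\right) + 18} = \frac{1}{-30 + 18} = \frac{1}{-12} = - \frac{1}{12}$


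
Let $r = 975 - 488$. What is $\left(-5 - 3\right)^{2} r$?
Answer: $31168$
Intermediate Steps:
$r = 487$
$\left(-5 - 3\right)^{2} r = \left(-5 - 3\right)^{2} \cdot 487 = \left(-8\right)^{2} \cdot 487 = 64 \cdot 487 = 31168$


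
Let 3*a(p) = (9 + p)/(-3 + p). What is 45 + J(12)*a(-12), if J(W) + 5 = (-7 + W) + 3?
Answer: 226/5 ≈ 45.200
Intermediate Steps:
J(W) = -9 + W (J(W) = -5 + ((-7 + W) + 3) = -5 + (-4 + W) = -9 + W)
a(p) = (9 + p)/(3*(-3 + p)) (a(p) = ((9 + p)/(-3 + p))/3 = (9 + p)/(3*(-3 + p)))
45 + J(12)*a(-12) = 45 + (-9 + 12)*((9 - 12)/(3*(-3 - 12))) = 45 + 3*((1/3)*(-3)/(-15)) = 45 + 3*((1/3)*(-1/15)*(-3)) = 45 + 3*(1/15) = 45 + 1/5 = 226/5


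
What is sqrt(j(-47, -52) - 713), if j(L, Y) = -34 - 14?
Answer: I*sqrt(761) ≈ 27.586*I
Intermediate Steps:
j(L, Y) = -48
sqrt(j(-47, -52) - 713) = sqrt(-48 - 713) = sqrt(-761) = I*sqrt(761)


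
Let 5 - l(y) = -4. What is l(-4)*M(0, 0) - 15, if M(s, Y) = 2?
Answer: 3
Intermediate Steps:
l(y) = 9 (l(y) = 5 - 1*(-4) = 5 + 4 = 9)
l(-4)*M(0, 0) - 15 = 9*2 - 15 = 18 - 15 = 3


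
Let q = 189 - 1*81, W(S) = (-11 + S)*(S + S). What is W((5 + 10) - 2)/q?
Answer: 13/27 ≈ 0.48148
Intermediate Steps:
W(S) = 2*S*(-11 + S) (W(S) = (-11 + S)*(2*S) = 2*S*(-11 + S))
q = 108 (q = 189 - 81 = 108)
W((5 + 10) - 2)/q = (2*((5 + 10) - 2)*(-11 + ((5 + 10) - 2)))/108 = (2*(15 - 2)*(-11 + (15 - 2)))*(1/108) = (2*13*(-11 + 13))*(1/108) = (2*13*2)*(1/108) = 52*(1/108) = 13/27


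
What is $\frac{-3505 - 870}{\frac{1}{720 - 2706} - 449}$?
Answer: $\frac{1737750}{178343} \approx 9.7439$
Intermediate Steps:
$\frac{-3505 - 870}{\frac{1}{720 - 2706} - 449} = - \frac{4375}{\frac{1}{-1986} - 449} = - \frac{4375}{- \frac{1}{1986} - 449} = - \frac{4375}{- \frac{891715}{1986}} = \left(-4375\right) \left(- \frac{1986}{891715}\right) = \frac{1737750}{178343}$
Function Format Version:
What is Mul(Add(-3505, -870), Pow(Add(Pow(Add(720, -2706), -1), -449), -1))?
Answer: Rational(1737750, 178343) ≈ 9.7439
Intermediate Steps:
Mul(Add(-3505, -870), Pow(Add(Pow(Add(720, -2706), -1), -449), -1)) = Mul(-4375, Pow(Add(Pow(-1986, -1), -449), -1)) = Mul(-4375, Pow(Add(Rational(-1, 1986), -449), -1)) = Mul(-4375, Pow(Rational(-891715, 1986), -1)) = Mul(-4375, Rational(-1986, 891715)) = Rational(1737750, 178343)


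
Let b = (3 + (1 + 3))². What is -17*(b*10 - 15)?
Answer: -8075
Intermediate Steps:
b = 49 (b = (3 + 4)² = 7² = 49)
-17*(b*10 - 15) = -17*(49*10 - 15) = -17*(490 - 15) = -17*475 = -8075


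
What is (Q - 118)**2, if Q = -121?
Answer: 57121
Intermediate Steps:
(Q - 118)**2 = (-121 - 118)**2 = (-239)**2 = 57121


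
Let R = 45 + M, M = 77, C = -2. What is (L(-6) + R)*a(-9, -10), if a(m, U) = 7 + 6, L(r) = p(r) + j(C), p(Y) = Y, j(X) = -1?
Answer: 1495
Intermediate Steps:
R = 122 (R = 45 + 77 = 122)
L(r) = -1 + r (L(r) = r - 1 = -1 + r)
a(m, U) = 13
(L(-6) + R)*a(-9, -10) = ((-1 - 6) + 122)*13 = (-7 + 122)*13 = 115*13 = 1495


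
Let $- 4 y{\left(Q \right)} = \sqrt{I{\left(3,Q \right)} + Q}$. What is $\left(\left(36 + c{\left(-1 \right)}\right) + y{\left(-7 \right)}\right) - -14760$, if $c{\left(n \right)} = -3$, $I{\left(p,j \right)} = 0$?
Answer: $14793 - \frac{i \sqrt{7}}{4} \approx 14793.0 - 0.66144 i$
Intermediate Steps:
$y{\left(Q \right)} = - \frac{\sqrt{Q}}{4}$ ($y{\left(Q \right)} = - \frac{\sqrt{0 + Q}}{4} = - \frac{\sqrt{Q}}{4}$)
$\left(\left(36 + c{\left(-1 \right)}\right) + y{\left(-7 \right)}\right) - -14760 = \left(\left(36 - 3\right) - \frac{\sqrt{-7}}{4}\right) - -14760 = \left(33 - \frac{i \sqrt{7}}{4}\right) + 14760 = 14793 - \frac{i \sqrt{7}}{4}$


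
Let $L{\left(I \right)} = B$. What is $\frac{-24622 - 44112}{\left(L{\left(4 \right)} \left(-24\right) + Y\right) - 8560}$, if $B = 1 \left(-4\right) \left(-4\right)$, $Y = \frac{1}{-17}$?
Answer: $\frac{1168478}{152049} \approx 7.6849$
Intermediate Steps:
$Y = - \frac{1}{17} \approx -0.058824$
$B = 16$ ($B = \left(-4\right) \left(-4\right) = 16$)
$L{\left(I \right)} = 16$
$\frac{-24622 - 44112}{\left(L{\left(4 \right)} \left(-24\right) + Y\right) - 8560} = \frac{-24622 - 44112}{\left(16 \left(-24\right) - \frac{1}{17}\right) - 8560} = - \frac{68734}{\left(-384 - \frac{1}{17}\right) - 8560} = - \frac{68734}{- \frac{6529}{17} - 8560} = - \frac{68734}{- \frac{152049}{17}} = \left(-68734\right) \left(- \frac{17}{152049}\right) = \frac{1168478}{152049}$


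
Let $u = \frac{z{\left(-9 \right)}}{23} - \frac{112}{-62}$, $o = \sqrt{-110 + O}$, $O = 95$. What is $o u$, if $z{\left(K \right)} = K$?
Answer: $\frac{1009 i \sqrt{15}}{713} \approx 5.4808 i$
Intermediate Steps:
$o = i \sqrt{15}$ ($o = \sqrt{-110 + 95} = \sqrt{-15} = i \sqrt{15} \approx 3.873 i$)
$u = \frac{1009}{713}$ ($u = - \frac{9}{23} - \frac{112}{-62} = \left(-9\right) \frac{1}{23} - - \frac{56}{31} = - \frac{9}{23} + \frac{56}{31} = \frac{1009}{713} \approx 1.4151$)
$o u = i \sqrt{15} \cdot \frac{1009}{713} = \frac{1009 i \sqrt{15}}{713}$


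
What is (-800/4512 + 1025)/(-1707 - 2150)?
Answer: -144500/543837 ≈ -0.26570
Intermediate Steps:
(-800/4512 + 1025)/(-1707 - 2150) = (-800*1/4512 + 1025)/(-3857) = (-25/141 + 1025)*(-1/3857) = (144500/141)*(-1/3857) = -144500/543837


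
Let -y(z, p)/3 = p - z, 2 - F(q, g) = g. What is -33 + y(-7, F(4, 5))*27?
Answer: -357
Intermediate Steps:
F(q, g) = 2 - g
y(z, p) = -3*p + 3*z (y(z, p) = -3*(p - z) = -3*p + 3*z)
-33 + y(-7, F(4, 5))*27 = -33 + (-3*(2 - 1*5) + 3*(-7))*27 = -33 + (-3*(2 - 5) - 21)*27 = -33 + (-3*(-3) - 21)*27 = -33 + (9 - 21)*27 = -33 - 12*27 = -33 - 324 = -357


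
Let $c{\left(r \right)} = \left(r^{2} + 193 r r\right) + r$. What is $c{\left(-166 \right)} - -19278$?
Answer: $5364976$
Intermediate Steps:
$c{\left(r \right)} = r + 194 r^{2}$ ($c{\left(r \right)} = \left(r^{2} + 193 r^{2}\right) + r = 194 r^{2} + r = r + 194 r^{2}$)
$c{\left(-166 \right)} - -19278 = - 166 \left(1 + 194 \left(-166\right)\right) - -19278 = - 166 \left(1 - 32204\right) + 19278 = \left(-166\right) \left(-32203\right) + 19278 = 5345698 + 19278 = 5364976$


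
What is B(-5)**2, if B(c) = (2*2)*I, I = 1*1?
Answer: 16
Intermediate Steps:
I = 1
B(c) = 4 (B(c) = (2*2)*1 = 4*1 = 4)
B(-5)**2 = 4**2 = 16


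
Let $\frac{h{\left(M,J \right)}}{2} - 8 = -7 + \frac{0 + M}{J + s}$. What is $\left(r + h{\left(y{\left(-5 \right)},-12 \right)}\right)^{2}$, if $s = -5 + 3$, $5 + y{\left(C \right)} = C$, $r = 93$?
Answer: $\frac{455625}{49} \approx 9298.5$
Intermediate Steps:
$y{\left(C \right)} = -5 + C$
$s = -2$
$h{\left(M,J \right)} = 2 + \frac{2 M}{-2 + J}$ ($h{\left(M,J \right)} = 16 + 2 \left(-7 + \frac{0 + M}{J - 2}\right) = 16 + 2 \left(-7 + \frac{M}{-2 + J}\right) = 16 + \left(-14 + \frac{2 M}{-2 + J}\right) = 2 + \frac{2 M}{-2 + J}$)
$\left(r + h{\left(y{\left(-5 \right)},-12 \right)}\right)^{2} = \left(93 + \frac{2 \left(-2 - 12 - 10\right)}{-2 - 12}\right)^{2} = \left(93 + \frac{2 \left(-2 - 12 - 10\right)}{-14}\right)^{2} = \left(93 + 2 \left(- \frac{1}{14}\right) \left(-24\right)\right)^{2} = \left(93 + \frac{24}{7}\right)^{2} = \left(\frac{675}{7}\right)^{2} = \frac{455625}{49}$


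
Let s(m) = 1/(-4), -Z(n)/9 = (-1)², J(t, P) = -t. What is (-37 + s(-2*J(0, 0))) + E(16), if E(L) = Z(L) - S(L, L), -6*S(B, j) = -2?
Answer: -559/12 ≈ -46.583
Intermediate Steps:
S(B, j) = ⅓ (S(B, j) = -⅙*(-2) = ⅓)
Z(n) = -9 (Z(n) = -9*(-1)² = -9*1 = -9)
E(L) = -28/3 (E(L) = -9 - 1*⅓ = -9 - ⅓ = -28/3)
s(m) = -¼
(-37 + s(-2*J(0, 0))) + E(16) = (-37 - ¼) - 28/3 = -149/4 - 28/3 = -559/12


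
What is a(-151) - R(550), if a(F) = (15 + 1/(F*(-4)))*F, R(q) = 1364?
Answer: -14517/4 ≈ -3629.3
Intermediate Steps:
a(F) = F*(15 - 1/(4*F)) (a(F) = (15 + 1/(-4*F))*F = (15 - 1/(4*F))*F = F*(15 - 1/(4*F)))
a(-151) - R(550) = (-¼ + 15*(-151)) - 1*1364 = (-¼ - 2265) - 1364 = -9061/4 - 1364 = -14517/4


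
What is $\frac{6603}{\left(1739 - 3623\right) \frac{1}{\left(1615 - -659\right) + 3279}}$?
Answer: $- \frac{12222153}{628} \approx -19462.0$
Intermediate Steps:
$\frac{6603}{\left(1739 - 3623\right) \frac{1}{\left(1615 - -659\right) + 3279}} = \frac{6603}{\left(-1884\right) \frac{1}{\left(1615 + 659\right) + 3279}} = \frac{6603}{\left(-1884\right) \frac{1}{2274 + 3279}} = \frac{6603}{\left(-1884\right) \frac{1}{5553}} = \frac{6603}{- \frac{628}{1851}} = 6603 \left(- \frac{1851}{628}\right) = - \frac{12222153}{628}$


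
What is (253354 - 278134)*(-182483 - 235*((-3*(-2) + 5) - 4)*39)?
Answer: 6111689640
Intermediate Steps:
(253354 - 278134)*(-182483 - 235*((-3*(-2) + 5) - 4)*39) = -24780*(-182483 - 235*((6 + 5) - 4)*39) = -24780*(-182483 - 235*(11 - 4)*39) = -24780*(-182483 - 235*7*39) = -24780*(-182483 - 47*35*39) = -24780*(-182483 - 1645*39) = -24780*(-182483 - 64155) = -24780*(-246638) = 6111689640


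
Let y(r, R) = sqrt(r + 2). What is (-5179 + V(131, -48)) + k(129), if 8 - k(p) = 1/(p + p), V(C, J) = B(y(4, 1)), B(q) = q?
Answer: -1334119/258 + sqrt(6) ≈ -5168.6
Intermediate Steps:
y(r, R) = sqrt(2 + r)
V(C, J) = sqrt(6) (V(C, J) = sqrt(2 + 4) = sqrt(6))
k(p) = 8 - 1/(2*p) (k(p) = 8 - 1/(p + p) = 8 - 1/(2*p))
(-5179 + V(131, -48)) + k(129) = (-5179 + sqrt(6)) + (8 - 1/2/129) = (-5179 + sqrt(6)) + (8 - 1/2*1/129) = (-5179 + sqrt(6)) + (8 - 1/258) = (-5179 + sqrt(6)) + 2063/258 = -1334119/258 + sqrt(6)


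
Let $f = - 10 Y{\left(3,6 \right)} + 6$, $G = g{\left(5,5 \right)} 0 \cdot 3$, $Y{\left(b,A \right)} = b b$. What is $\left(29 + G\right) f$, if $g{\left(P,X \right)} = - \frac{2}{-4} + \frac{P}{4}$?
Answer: $-2436$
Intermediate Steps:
$g{\left(P,X \right)} = \frac{1}{2} + \frac{P}{4}$ ($g{\left(P,X \right)} = \left(-2\right) \left(- \frac{1}{4}\right) + P \frac{1}{4} = \frac{1}{2} + \frac{P}{4}$)
$Y{\left(b,A \right)} = b^{2}$
$G = 0$ ($G = \left(\frac{1}{2} + \frac{1}{4} \cdot 5\right) 0 \cdot 3 = \left(\frac{1}{2} + \frac{5}{4}\right) 0 \cdot 3 = \frac{7}{4} \cdot 0 \cdot 3 = 0 \cdot 3 = 0$)
$f = -84$ ($f = - 10 \cdot 3^{2} + 6 = \left(-10\right) 9 + 6 = -90 + 6 = -84$)
$\left(29 + G\right) f = \left(29 + 0\right) \left(-84\right) = 29 \left(-84\right) = -2436$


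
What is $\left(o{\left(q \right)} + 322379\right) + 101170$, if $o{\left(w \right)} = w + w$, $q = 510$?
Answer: $424569$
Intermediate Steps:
$o{\left(w \right)} = 2 w$
$\left(o{\left(q \right)} + 322379\right) + 101170 = \left(2 \cdot 510 + 322379\right) + 101170 = \left(1020 + 322379\right) + 101170 = 323399 + 101170 = 424569$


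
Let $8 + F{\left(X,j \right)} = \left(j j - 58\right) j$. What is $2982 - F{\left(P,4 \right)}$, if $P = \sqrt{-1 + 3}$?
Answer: $3158$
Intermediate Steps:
$P = \sqrt{2} \approx 1.4142$
$F{\left(X,j \right)} = -8 + j \left(-58 + j^{2}\right)$ ($F{\left(X,j \right)} = -8 + \left(j j - 58\right) j = -8 + \left(j^{2} - 58\right) j = -8 + \left(-58 + j^{2}\right) j = -8 + j \left(-58 + j^{2}\right)$)
$2982 - F{\left(P,4 \right)} = 2982 - \left(-8 + 4^{3} - 232\right) = 2982 - \left(-8 + 64 - 232\right) = 2982 - -176 = 2982 + 176 = 3158$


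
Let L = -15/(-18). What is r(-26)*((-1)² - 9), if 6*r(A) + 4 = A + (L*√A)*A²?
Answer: 40 - 6760*I*√26/9 ≈ 40.0 - 3829.9*I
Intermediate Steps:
L = ⅚ (L = -15*(-1/18) = ⅚ ≈ 0.83333)
r(A) = -⅔ + A/6 + 5*A^(5/2)/36 (r(A) = -⅔ + (A + (5*√A/6)*A²)/6 = -⅔ + (A + 5*A^(5/2)/6)/6 = -⅔ + (A/6 + 5*A^(5/2)/36) = -⅔ + A/6 + 5*A^(5/2)/36)
r(-26)*((-1)² - 9) = (-⅔ + (⅙)*(-26) + 5*(-26)^(5/2)/36)*((-1)² - 9) = (-⅔ - 13/3 + 5*(676*I*√26)/36)*(1 - 9) = (-⅔ - 13/3 + 845*I*√26/9)*(-8) = (-5 + 845*I*√26/9)*(-8) = 40 - 6760*I*√26/9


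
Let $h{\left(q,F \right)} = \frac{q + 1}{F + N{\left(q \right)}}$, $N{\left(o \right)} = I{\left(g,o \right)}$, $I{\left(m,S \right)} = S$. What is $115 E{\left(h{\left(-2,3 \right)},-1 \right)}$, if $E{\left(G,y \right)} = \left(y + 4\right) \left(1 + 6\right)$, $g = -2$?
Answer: $2415$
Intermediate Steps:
$N{\left(o \right)} = o$
$h{\left(q,F \right)} = \frac{1 + q}{F + q}$ ($h{\left(q,F \right)} = \frac{q + 1}{F + q} = \frac{1 + q}{F + q}$)
$E{\left(G,y \right)} = 28 + 7 y$ ($E{\left(G,y \right)} = \left(4 + y\right) 7 = 28 + 7 y$)
$115 E{\left(h{\left(-2,3 \right)},-1 \right)} = 115 \left(28 + 7 \left(-1\right)\right) = 115 \left(28 - 7\right) = 115 \cdot 21 = 2415$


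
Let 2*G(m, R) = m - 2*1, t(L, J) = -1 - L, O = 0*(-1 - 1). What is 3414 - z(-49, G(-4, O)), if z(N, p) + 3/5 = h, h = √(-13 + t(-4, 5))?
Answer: 17073/5 - I*√10 ≈ 3414.6 - 3.1623*I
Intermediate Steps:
O = 0 (O = 0*(-2) = 0)
G(m, R) = -1 + m/2 (G(m, R) = (m - 2*1)/2 = (m - 2)/2 = (-2 + m)/2 = -1 + m/2)
h = I*√10 (h = √(-13 + (-1 - 1*(-4))) = √(-13 + (-1 + 4)) = √(-13 + 3) = √(-10) = I*√10 ≈ 3.1623*I)
z(N, p) = -⅗ + I*√10
3414 - z(-49, G(-4, O)) = 3414 - (-⅗ + I*√10) = 3414 + (⅗ - I*√10) = 17073/5 - I*√10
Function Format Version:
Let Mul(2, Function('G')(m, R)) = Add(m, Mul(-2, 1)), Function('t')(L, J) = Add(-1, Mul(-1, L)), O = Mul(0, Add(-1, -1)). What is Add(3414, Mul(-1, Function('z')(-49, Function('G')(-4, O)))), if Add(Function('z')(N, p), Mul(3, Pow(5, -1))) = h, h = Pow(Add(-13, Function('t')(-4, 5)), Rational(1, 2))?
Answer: Add(Rational(17073, 5), Mul(-1, I, Pow(10, Rational(1, 2)))) ≈ Add(3414.6, Mul(-3.1623, I))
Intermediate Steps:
O = 0 (O = Mul(0, -2) = 0)
Function('G')(m, R) = Add(-1, Mul(Rational(1, 2), m)) (Function('G')(m, R) = Mul(Rational(1, 2), Add(m, Mul(-2, 1))) = Mul(Rational(1, 2), Add(m, -2)) = Mul(Rational(1, 2), Add(-2, m)) = Add(-1, Mul(Rational(1, 2), m)))
h = Mul(I, Pow(10, Rational(1, 2))) (h = Pow(Add(-13, Add(-1, Mul(-1, -4))), Rational(1, 2)) = Pow(Add(-13, Add(-1, 4)), Rational(1, 2)) = Pow(Add(-13, 3), Rational(1, 2)) = Pow(-10, Rational(1, 2)) = Mul(I, Pow(10, Rational(1, 2))) ≈ Mul(3.1623, I))
Function('z')(N, p) = Add(Rational(-3, 5), Mul(I, Pow(10, Rational(1, 2))))
Add(3414, Mul(-1, Function('z')(-49, Function('G')(-4, O)))) = Add(3414, Mul(-1, Add(Rational(-3, 5), Mul(I, Pow(10, Rational(1, 2)))))) = Add(3414, Add(Rational(3, 5), Mul(-1, I, Pow(10, Rational(1, 2))))) = Add(Rational(17073, 5), Mul(-1, I, Pow(10, Rational(1, 2))))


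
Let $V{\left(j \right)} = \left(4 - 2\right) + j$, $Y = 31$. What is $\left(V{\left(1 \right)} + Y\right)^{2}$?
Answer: $1156$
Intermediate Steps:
$V{\left(j \right)} = 2 + j$
$\left(V{\left(1 \right)} + Y\right)^{2} = \left(\left(2 + 1\right) + 31\right)^{2} = \left(3 + 31\right)^{2} = 34^{2} = 1156$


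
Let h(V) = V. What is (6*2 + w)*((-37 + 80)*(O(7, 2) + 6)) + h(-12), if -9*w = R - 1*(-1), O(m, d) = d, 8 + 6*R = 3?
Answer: 110960/27 ≈ 4109.6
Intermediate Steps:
R = -5/6 (R = -4/3 + (1/6)*3 = -4/3 + 1/2 = -5/6 ≈ -0.83333)
w = -1/54 (w = -(-5/6 - 1*(-1))/9 = -(-5/6 + 1)/9 = -1/9*1/6 = -1/54 ≈ -0.018519)
(6*2 + w)*((-37 + 80)*(O(7, 2) + 6)) + h(-12) = (6*2 - 1/54)*((-37 + 80)*(2 + 6)) - 12 = (12 - 1/54)*(43*8) - 12 = (647/54)*344 - 12 = 111284/27 - 12 = 110960/27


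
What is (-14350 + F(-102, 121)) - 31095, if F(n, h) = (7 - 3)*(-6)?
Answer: -45469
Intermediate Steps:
F(n, h) = -24 (F(n, h) = 4*(-6) = -24)
(-14350 + F(-102, 121)) - 31095 = (-14350 - 24) - 31095 = -14374 - 31095 = -45469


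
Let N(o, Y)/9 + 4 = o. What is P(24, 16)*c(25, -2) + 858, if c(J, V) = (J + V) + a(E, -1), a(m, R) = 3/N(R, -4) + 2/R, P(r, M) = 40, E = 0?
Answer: 5086/3 ≈ 1695.3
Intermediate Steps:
N(o, Y) = -36 + 9*o
a(m, R) = 2/R + 3/(-36 + 9*R) (a(m, R) = 3/(-36 + 9*R) + 2/R = 2/R + 3/(-36 + 9*R))
c(J, V) = -31/15 + J + V (c(J, V) = (J + V) + (⅓)*(-24 + 7*(-1))/(-1*(-4 - 1)) = (J + V) + (⅓)*(-1)*(-24 - 7)/(-5) = (J + V) + (⅓)*(-1)*(-⅕)*(-31) = (J + V) - 31/15 = -31/15 + J + V)
P(24, 16)*c(25, -2) + 858 = 40*(-31/15 + 25 - 2) + 858 = 40*(314/15) + 858 = 2512/3 + 858 = 5086/3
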